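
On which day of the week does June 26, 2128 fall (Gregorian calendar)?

Saturday

January 1, 2128 is a Thursday.
June 26 is day 178 of the year, i.e. 177 days after Jan 1.
177 mod 7 = 2, so advance 2 weekdays from Thursday: Saturday.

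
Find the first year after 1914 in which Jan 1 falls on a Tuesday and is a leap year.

1924

Jan 1 advances by 2 weekdays after a leap year and by 1 after a common year.
1914: Jan 1 is Thursday.
1915: Friday
1916: Saturday (leap)
1917: Monday
1918: Tuesday
1919: Wednesday
1920: Thursday (leap)
1921: Saturday
1922: Sunday
1923: Monday
1924: Tuesday (leap)
1924 begins on a Tuesday and is a leap year.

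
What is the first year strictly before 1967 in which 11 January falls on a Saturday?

From one year to the next, a fixed date's weekday advances by 1, or by 2 when a Feb 29 lies between the two dates.
1967: January 11 is Wednesday.
1966: Tuesday (−1)
1965: Monday (−1)
1964: Saturday (−2)
11 January falls on a Saturday in 1964.

1964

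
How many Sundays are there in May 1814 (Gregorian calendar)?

May 1814 has 31 days and begins on Sunday.
The first Sunday is May 1.
Sundays fall on 1, 8, 15, 22, 29 — that's 5.

5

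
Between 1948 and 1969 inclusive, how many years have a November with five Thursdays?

6

November has 30 days; it has five Thursdays when Thursday falls among the first (month-length − 28) days — i.e. when November 1 is one of Thursday/Wednesday.
November 1 by year: 1948:Mon 1949:Tue 1950:Wed✓ 1951:Thu✓ 1952:Sat 1953:Sun 1954:Mon 1955:Tue 1956:Thu✓ 1957:Fri 1958:Sat 1959:Sun 1960:Tue 1961:Wed✓ 1962:Thu✓ 1963:Fri 1964:Sun 1965:Mon 1966:Tue 1967:Wed✓ 1968:Fri 1969:Sat
Years with five Thursdays: 1950, 1951, 1956, 1961, 1962, 1967 → 6.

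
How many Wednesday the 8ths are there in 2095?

Check the 8th of each month of 2095: Jan 8: Sat, Feb 8: Tue, Mar 8: Tue, Apr 8: Fri, May 8: Sun, Jun 8: Wed, Jul 8: Fri, Aug 8: Mon, Sep 8: Thu, Oct 8: Sat, Nov 8: Tue, Dec 8: Thu.
Wednesday occurs in June — 1 month.

1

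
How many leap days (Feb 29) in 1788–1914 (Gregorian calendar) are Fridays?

Leap years in 1788–1914: 30 of them.
Feb 29 weekday advances by 5 (mod 7) from one leap year to the next four years later (or differs when a century non-leap intervenes).
Leap-day weekdays: 1788:Fri✓ 1792:Wed 1796:Mon 1804:Wed 1808:Mon 1812:Sat 1816:Thu 1820:Tue 1824:Sun 1828:Fri✓ 1832:Wed 1836:Mon 1840:Sat …(4 more)… 1860:Wed 1864:Mon 1868:Sat 1872:Thu 1876:Tue 1880:Sun 1884:Fri✓ 1888:Wed 1892:Mon 1896:Sat 1904:Mon 1908:Sat 1912:Thu
Friday: 1788, 1828, 1856, 1884 → 4.

4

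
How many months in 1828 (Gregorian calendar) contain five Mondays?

A month of length L has five Mondays iff its first Monday is on day ≤ L−28 (so day 1–3 in a 31-day month, 1–2 in a 30-day month, day 1 in a leap February).
Checking each month of 1828: Jan starts Tue (31d); Feb starts Fri (29d); Mar starts Sat (31d) ✓; Apr starts Tue (30d); May starts Thu (31d); Jun starts Sun (30d) ✓; Jul starts Tue (31d); Aug starts Fri (31d); Sep starts Mon (30d) ✓; Oct starts Wed (31d); Nov starts Sat (30d); Dec starts Mon (31d) ✓.
Five-Monday months: March, June, September, December → 4.

4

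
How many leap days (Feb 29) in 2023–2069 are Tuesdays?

2

Leap years in 2023–2069: 12 of them.
Feb 29 weekday advances by 5 (mod 7) from one leap year to the next four years later (or differs when a century non-leap intervenes).
Leap-day weekdays: 2024:Thu 2028:Tue✓ 2032:Sun 2036:Fri 2040:Wed 2044:Mon 2048:Sat 2052:Thu 2056:Tue✓ 2060:Sun 2064:Fri 2068:Wed
Tuesday: 2028, 2056 → 2.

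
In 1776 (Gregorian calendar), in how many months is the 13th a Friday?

2

Check the 13th of each month of 1776: Jan 13: Sat, Feb 13: Tue, Mar 13: Wed, Apr 13: Sat, May 13: Mon, Jun 13: Thu, Jul 13: Sat, Aug 13: Tue, Sep 13: Fri, Oct 13: Sun, Nov 13: Wed, Dec 13: Fri.
Friday occurs in September, December — 2 months.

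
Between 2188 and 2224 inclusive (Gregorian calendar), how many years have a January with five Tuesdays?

15

January has 31 days; it has five Tuesdays when Tuesday falls among the first (month-length − 28) days — i.e. when January 1 is one of Tuesday/Monday/Sunday.
January 1 by year: 2188:Tue✓ 2189:Thu 2190:Fri 2191:Sat 2192:Sun✓ 2193:Tue✓ 2194:Wed 2195:Thu 2196:Fri 2197:Sun✓ 2198:Mon✓ 2199:Tue✓ 2200:Wed 2201:Thu 2202:Fri …(7 more)… 2210:Mon✓ 2211:Tue✓ 2212:Wed 2213:Fri 2214:Sat 2215:Sun✓ 2216:Mon✓ 2217:Wed 2218:Thu 2219:Fri 2220:Sat 2221:Mon✓ 2222:Tue✓ 2223:Wed 2224:Thu
Years with five Tuesdays: 2188, 2192, 2193, 2197, 2198, 2199, 2204, 2205, 2209, 2210, 2211, 2215, 2216, 2221, 2222 → 15.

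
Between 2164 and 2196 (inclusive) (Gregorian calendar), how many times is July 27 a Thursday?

4

Track July 27's weekday year by year (advancing +1, or +2 across a Feb 29):
  2164: Fri  2165: Sat (+1)  2166: Sun (+1)  2167: Mon (+1)  2168: Wed (+2)
  2169: Thu (+1) ✓  2170: Fri (+1)  2171: Sat (+1)  2172: Mon (+2)  2173: Tue (+1)
  2174: Wed (+1)  2175: Thu (+1) ✓  2176: Sat (+2)  2177: Sun (+1)  … (5 more years) …
  2183: Sun (+1)  2184: Tue (+2)  2185: Wed (+1)  2186: Thu (+1) ✓  2187: Fri (+1)
  2188: Sun (+2)  2189: Mon (+1)  2190: Tue (+1)  2191: Wed (+1)  2192: Fri (+2)
  2193: Sat (+1)  2194: Sun (+1)  2195: Mon (+1)  2196: Wed (+2)
Thursday years: 2169, 2175, 2180, 2186 — 4 in total.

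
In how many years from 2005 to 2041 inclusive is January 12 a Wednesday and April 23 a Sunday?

Check each year's weekday for January 12 and April 23:
  2005: Wed/Sat  2006: Thu/Sun  2007: Fri/Mon  2008: Sat/Wed  2009: Mon/Thu  2010: Tue/Fri  2011: Wed/Sat  2012: Thu/Mon  2013: Sat/Tue  2014: Sun/Wed  2015: Mon/Thu  2016: Tue/Sat  2017: Thu/Sun  2018: Fri/Mon  …(9 more)…  2028: Wed/Sun ✓  2029: Fri/Mon  2030: Sat/Tue  2031: Sun/Wed  2032: Mon/Fri  2033: Wed/Sat  2034: Thu/Sun  2035: Fri/Mon  2036: Sat/Wed  2037: Mon/Thu  2038: Tue/Fri  2039: Wed/Sat  2040: Thu/Mon  2041: Sat/Tue
Both conditions hold in: 2028 — 1.

1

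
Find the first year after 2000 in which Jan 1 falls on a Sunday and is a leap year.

2012

Jan 1 advances by 2 weekdays after a leap year and by 1 after a common year.
2000: Jan 1 is Saturday (leap).
2001: Monday
2002: Tuesday
2003: Wednesday
2004: Thursday (leap)
2005: Saturday
2006: Sunday
2007: Monday
2008: Tuesday (leap)
2009: Thursday
2010: Friday
2011: Saturday
2012: Sunday (leap)
2012 begins on a Sunday and is a leap year.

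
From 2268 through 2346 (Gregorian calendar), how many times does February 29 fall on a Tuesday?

Leap years in 2268–2346: 19 of them.
Feb 29 weekday advances by 5 (mod 7) from one leap year to the next four years later (or differs when a century non-leap intervenes).
Leap-day weekdays: 2268:Sat 2272:Thu 2276:Tue✓ 2280:Sun 2284:Fri 2288:Wed 2292:Mon 2296:Sat 2304:Mon 2308:Sat 2312:Thu 2316:Tue✓ 2320:Sun 2324:Fri 2328:Wed 2332:Mon 2336:Sat 2340:Thu 2344:Tue✓
Tuesday: 2276, 2316, 2344 → 3.

3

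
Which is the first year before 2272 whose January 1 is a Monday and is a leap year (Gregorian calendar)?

Jan 1 advances by 2 weekdays after a leap year and by 1 after a common year.
2272: Jan 1 is Monday (leap).
2271: Sunday
2270: Saturday
2269: Friday
2268: Wednesday (leap)
2267: Tuesday
2266: Monday
2265: Sunday
2264: Friday (leap)
2263: Thursday
2262: Wednesday
2261: Tuesday
2260: Sunday (leap)
2259: Saturday
2258: Friday
2257: Thursday
2256: Tuesday (leap)
2255: Monday
2254: Sunday
2253: Saturday
2252: Thursday (leap)
2251: Wednesday
2250: Tuesday
2249: Monday
2248: Saturday (leap)
2247: Friday
2246: Thursday
2245: Wednesday
2244: Monday (leap)
2244 begins on a Monday and is a leap year.

2244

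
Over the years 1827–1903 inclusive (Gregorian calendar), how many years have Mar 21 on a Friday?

11

Track Mar 21's weekday year by year (advancing +1, or +2 across a Feb 29):
  1827: Wed  1828: Fri (+2) ✓  1829: Sat (+1)  1830: Sun (+1)  1831: Mon (+1)
  1832: Wed (+2)  1833: Thu (+1)  1834: Fri (+1) ✓  1835: Sat (+1)  1836: Mon (+2)
  1837: Tue (+1)  1838: Wed (+1)  1839: Thu (+1)  1840: Sat (+2)  … (49 more years) …
  1890: Fri (+1) ✓  1891: Sat (+1)  1892: Mon (+2)  1893: Tue (+1)  1894: Wed (+1)
  1895: Thu (+1)  1896: Sat (+2)  1897: Sun (+1)  1898: Mon (+1)  1899: Tue (+1)
  1900: Wed (+1)  1901: Thu (+1)  1902: Fri (+1) ✓  1903: Sat (+1)
Friday years: 1828, 1834, 1845, 1851, 1856, 1862, 1873, 1879, 1884, 1890, 1902 — 11 in total.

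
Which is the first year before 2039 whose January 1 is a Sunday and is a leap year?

2012

Jan 1 advances by 2 weekdays after a leap year and by 1 after a common year.
2039: Jan 1 is Saturday.
2038: Friday
2037: Thursday
2036: Tuesday (leap)
2035: Monday
2034: Sunday
2033: Saturday
2032: Thursday (leap)
2031: Wednesday
2030: Tuesday
2029: Monday
2028: Saturday (leap)
2027: Friday
2026: Thursday
2025: Wednesday
2024: Monday (leap)
2023: Sunday
2022: Saturday
2021: Friday
2020: Wednesday (leap)
2019: Tuesday
2018: Monday
2017: Sunday
2016: Friday (leap)
2015: Thursday
2014: Wednesday
2013: Tuesday
2012: Sunday (leap)
2012 begins on a Sunday and is a leap year.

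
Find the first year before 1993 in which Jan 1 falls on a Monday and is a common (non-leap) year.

Jan 1 advances by 2 weekdays after a leap year and by 1 after a common year.
1993: Jan 1 is Friday.
1992: Wednesday (leap)
1991: Tuesday
1990: Monday
1990 begins on a Monday and is a common year.

1990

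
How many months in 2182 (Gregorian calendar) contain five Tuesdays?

5

A month of length L has five Tuesdays iff its first Tuesday is on day ≤ L−28 (so day 1–3 in a 31-day month, 1–2 in a 30-day month, day 1 in a leap February).
Checking each month of 2182: Jan starts Tue (31d) ✓; Feb starts Fri (28d); Mar starts Fri (31d); Apr starts Mon (30d) ✓; May starts Wed (31d); Jun starts Sat (30d); Jul starts Mon (31d) ✓; Aug starts Thu (31d); Sep starts Sun (30d); Oct starts Tue (31d) ✓; Nov starts Fri (30d); Dec starts Sun (31d) ✓.
Five-Tuesday months: January, April, July, October, December → 5.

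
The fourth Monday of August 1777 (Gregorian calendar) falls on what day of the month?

August 1, 1777 is a Friday, so the first Monday is the 4th.
The fourth Monday is 4 + 21 = 25.

25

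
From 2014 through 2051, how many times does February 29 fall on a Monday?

2

Leap years in 2014–2051: 9 of them.
Feb 29 weekday advances by 5 (mod 7) from one leap year to the next four years later (or differs when a century non-leap intervenes).
Leap-day weekdays: 2016:Mon✓ 2020:Sat 2024:Thu 2028:Tue 2032:Sun 2036:Fri 2040:Wed 2044:Mon✓ 2048:Sat
Monday: 2016, 2044 → 2.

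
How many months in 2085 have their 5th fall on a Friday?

Check the 5th of each month of 2085: Jan 5: Fri, Feb 5: Mon, Mar 5: Mon, Apr 5: Thu, May 5: Sat, Jun 5: Tue, Jul 5: Thu, Aug 5: Sun, Sep 5: Wed, Oct 5: Fri, Nov 5: Mon, Dec 5: Wed.
Friday occurs in January, October — 2 months.

2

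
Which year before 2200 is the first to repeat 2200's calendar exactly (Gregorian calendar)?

Two years share a calendar iff Jan 1 falls on the same weekday and both are leap or both are common. 2200: Jan 1 is Wednesday, common year.
2199: Jan 1 Tuesday, common
2198: Jan 1 Monday, common
2197: Jan 1 Sunday, common
2196: Jan 1 Friday, leap
2195: Jan 1 Thursday, common
2194: Jan 1 Wednesday, common
2194 matches on both conditions.

2194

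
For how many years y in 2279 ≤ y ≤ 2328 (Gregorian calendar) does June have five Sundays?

13

June has 30 days; it has five Sundays when Sunday falls among the first (month-length − 28) days — i.e. when June 1 is one of Sunday/Saturday.
June 1 by year: 2279:Sun✓ 2280:Tue 2281:Wed 2282:Thu 2283:Fri 2284:Sun✓ 2285:Mon 2286:Tue 2287:Wed 2288:Fri 2289:Sat✓ 2290:Sun✓ 2291:Mon 2292:Wed 2293:Thu …(20 more)… 2314:Mon 2315:Tue 2316:Thu 2317:Fri 2318:Sat✓ 2319:Sun✓ 2320:Tue 2321:Wed 2322:Thu 2323:Fri 2324:Sun✓ 2325:Mon 2326:Tue 2327:Wed 2328:Fri
Years with five Sundays: 2279, 2284, 2289, 2290, 2295, 2301, 2302, 2307, 2312, 2313, 2318, 2319, 2324 → 13.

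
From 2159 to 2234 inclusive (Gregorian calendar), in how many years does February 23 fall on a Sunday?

Track February 23's weekday year by year (advancing +1, or +2 across a Feb 29):
  2159: Fri  2160: Sat (+1)  2161: Mon (+2)  2162: Tue (+1)  2163: Wed (+1)
  2164: Thu (+1)  2165: Sat (+2)  2166: Sun (+1) ✓  2167: Mon (+1)  2168: Tue (+1)
  2169: Thu (+2)  2170: Fri (+1)  2171: Sat (+1)  2172: Sun (+1) ✓  … (48 more years) …
  2221: Fri (+2)  2222: Sat (+1)  2223: Sun (+1) ✓  2224: Mon (+1)  2225: Wed (+2)
  2226: Thu (+1)  2227: Fri (+1)  2228: Sat (+1)  2229: Mon (+2)  2230: Tue (+1)
  2231: Wed (+1)  2232: Thu (+1)  2233: Sat (+2)  2234: Sun (+1) ✓
Sunday years: 2166, 2172, 2177, 2183, 2194, 2200, 2206, 2212, 2217, 2223, 2234 — 11 in total.

11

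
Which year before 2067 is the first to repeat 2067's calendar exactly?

2061

Two years share a calendar iff Jan 1 falls on the same weekday and both are leap or both are common. 2067: Jan 1 is Saturday, common year.
2066: Jan 1 Friday, common
2065: Jan 1 Thursday, common
2064: Jan 1 Tuesday, leap
2063: Jan 1 Monday, common
2062: Jan 1 Sunday, common
2061: Jan 1 Saturday, common
2061 matches on both conditions.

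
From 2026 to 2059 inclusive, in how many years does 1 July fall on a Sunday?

5

Track 1 July's weekday year by year (advancing +1, or +2 across a Feb 29):
  2026: Wed  2027: Thu (+1)  2028: Sat (+2)  2029: Sun (+1) ✓  2030: Mon (+1)
  2031: Tue (+1)  2032: Thu (+2)  2033: Fri (+1)  2034: Sat (+1)  2035: Sun (+1) ✓
  2036: Tue (+2)  2037: Wed (+1)  2038: Thu (+1)  2039: Fri (+1)  … (6 more years) …
  2046: Sun (+1) ✓  2047: Mon (+1)  2048: Wed (+2)  2049: Thu (+1)  2050: Fri (+1)
  2051: Sat (+1)  2052: Mon (+2)  2053: Tue (+1)  2054: Wed (+1)  2055: Thu (+1)
  2056: Sat (+2)  2057: Sun (+1) ✓  2058: Mon (+1)  2059: Tue (+1)
Sunday years: 2029, 2035, 2040, 2046, 2057 — 5 in total.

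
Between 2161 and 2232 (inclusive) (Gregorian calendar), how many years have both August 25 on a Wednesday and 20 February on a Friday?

Check each year's weekday for August 25 and 20 February:
  2161: Tue/Fri  2162: Wed/Sat  2163: Thu/Sun  2164: Sat/Mon  2165: Sun/Wed  2166: Mon/Thu  2167: Tue/Fri  2168: Thu/Sat  2169: Fri/Mon  2170: Sat/Tue  2171: Sun/Wed  2172: Tue/Thu  2173: Wed/Sat  2174: Thu/Sun  …(44 more)…  2219: Wed/Sat  2220: Fri/Sun  2221: Sat/Tue  2222: Sun/Wed  2223: Mon/Thu  2224: Wed/Fri ✓  2225: Thu/Sun  2226: Fri/Mon  2227: Sat/Tue  2228: Mon/Wed  2229: Tue/Fri  2230: Wed/Sat  2231: Thu/Sun  2232: Sat/Mon
Both conditions hold in: 2184, 2224 — 2.

2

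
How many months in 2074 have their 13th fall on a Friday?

2

Check the 13th of each month of 2074: Jan 13: Sat, Feb 13: Tue, Mar 13: Tue, Apr 13: Fri, May 13: Sun, Jun 13: Wed, Jul 13: Fri, Aug 13: Mon, Sep 13: Thu, Oct 13: Sat, Nov 13: Tue, Dec 13: Thu.
Friday occurs in April, July — 2 months.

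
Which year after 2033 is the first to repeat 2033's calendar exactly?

Two years share a calendar iff Jan 1 falls on the same weekday and both are leap or both are common. 2033: Jan 1 is Saturday, common year.
2034: Jan 1 Sunday, common
2035: Jan 1 Monday, common
2036: Jan 1 Tuesday, leap
2037: Jan 1 Thursday, common
2038: Jan 1 Friday, common
2039: Jan 1 Saturday, common
2039 matches on both conditions.

2039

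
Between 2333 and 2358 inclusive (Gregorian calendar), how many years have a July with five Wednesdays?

July has 31 days; it has five Wednesdays when Wednesday falls among the first (month-length − 28) days — i.e. when July 1 is one of Wednesday/Tuesday/Monday.
July 1 by year: 2333:Sat 2334:Sun 2335:Mon✓ 2336:Wed✓ 2337:Thu 2338:Fri 2339:Sat 2340:Mon✓ 2341:Tue✓ 2342:Wed✓ 2343:Thu 2344:Sat 2345:Sun 2346:Mon✓ 2347:Tue✓ 2348:Thu 2349:Fri 2350:Sat 2351:Sun 2352:Tue✓ 2353:Wed✓ 2354:Thu 2355:Fri 2356:Sun 2357:Mon✓ 2358:Tue✓
Years with five Wednesdays: 2335, 2336, 2340, 2341, 2342, 2346, 2347, 2352, 2353, 2357, 2358 → 11.

11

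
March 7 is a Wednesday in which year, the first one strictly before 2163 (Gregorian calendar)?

From one year to the next, a fixed date's weekday advances by 1, or by 2 when a Feb 29 lies between the two dates.
2163: March 7 is Monday.
2162: Sunday (−1)
2161: Saturday (−1)
2160: Friday (−1)
2159: Wednesday (−2)
March 7 falls on a Wednesday in 2159.

2159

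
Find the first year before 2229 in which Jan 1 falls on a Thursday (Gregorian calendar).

Jan 1 advances by 2 weekdays after a leap year and by 1 after a common year.
2229: Jan 1 is Thursday.
2228: Tuesday (leap)
2227: Monday
2226: Sunday
2225: Saturday
2224: Thursday (leap)
2224 begins on a Thursday

2224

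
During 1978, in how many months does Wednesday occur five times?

A month of length L has five Wednesdays iff its first Wednesday is on day ≤ L−28 (so day 1–3 in a 31-day month, 1–2 in a 30-day month, day 1 in a leap February).
Checking each month of 1978: Jan starts Sun (31d); Feb starts Wed (28d); Mar starts Wed (31d) ✓; Apr starts Sat (30d); May starts Mon (31d) ✓; Jun starts Thu (30d); Jul starts Sat (31d); Aug starts Tue (31d) ✓; Sep starts Fri (30d); Oct starts Sun (31d); Nov starts Wed (30d) ✓; Dec starts Fri (31d).
Five-Wednesday months: March, May, August, November → 4.

4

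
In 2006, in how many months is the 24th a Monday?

2

Check the 24th of each month of 2006: Jan 24: Tue, Feb 24: Fri, Mar 24: Fri, Apr 24: Mon, May 24: Wed, Jun 24: Sat, Jul 24: Mon, Aug 24: Thu, Sep 24: Sun, Oct 24: Tue, Nov 24: Fri, Dec 24: Sun.
Monday occurs in April, July — 2 months.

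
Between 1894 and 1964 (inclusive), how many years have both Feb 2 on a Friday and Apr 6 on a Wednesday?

0

Check each year's weekday for Feb 2 and Apr 6:
  1894: Fri/Fri  1895: Sat/Sat  1896: Sun/Mon  1897: Tue/Tue  1898: Wed/Wed  1899: Thu/Thu  1900: Fri/Fri  1901: Sat/Sat  1902: Sun/Sun  1903: Mon/Mon  1904: Tue/Wed  1905: Thu/Thu  1906: Fri/Fri  1907: Sat/Sat  …(43 more)…  1951: Fri/Fri  1952: Sat/Sun  1953: Mon/Mon  1954: Tue/Tue  1955: Wed/Wed  1956: Thu/Fri  1957: Sat/Sat  1958: Sun/Sun  1959: Mon/Mon  1960: Tue/Wed  1961: Thu/Thu  1962: Fri/Fri  1963: Sat/Sat  1964: Sun/Mon
Both conditions hold in: no year — 0.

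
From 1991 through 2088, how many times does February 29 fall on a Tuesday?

Leap years in 1991–2088: 25 of them.
Feb 29 weekday advances by 5 (mod 7) from one leap year to the next four years later (or differs when a century non-leap intervenes).
Leap-day weekdays: 1992:Sat 1996:Thu 2000:Tue✓ 2004:Sun 2008:Fri 2012:Wed 2016:Mon 2020:Sat 2024:Thu 2028:Tue✓ 2032:Sun 2036:Fri 2040:Wed 2044:Mon 2048:Sat 2052:Thu 2056:Tue✓ 2060:Sun 2064:Fri 2068:Wed 2072:Mon 2076:Sat 2080:Thu 2084:Tue✓ 2088:Sun
Tuesday: 2000, 2028, 2056, 2084 → 4.

4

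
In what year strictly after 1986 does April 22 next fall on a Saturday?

1989

From one year to the next, a fixed date's weekday advances by 1, or by 2 when a Feb 29 lies between the two dates.
1986: April 22 is Tuesday.
1987: Wednesday (+1)
1988: Friday (+2)
1989: Saturday (+1)
April 22 falls on a Saturday in 1989.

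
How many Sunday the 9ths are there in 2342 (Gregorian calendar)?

Check the 9th of each month of 2342: Jan 9: Fri, Feb 9: Mon, Mar 9: Mon, Apr 9: Thu, May 9: Sat, Jun 9: Tue, Jul 9: Thu, Aug 9: Sun, Sep 9: Wed, Oct 9: Fri, Nov 9: Mon, Dec 9: Wed.
Sunday occurs in August — 1 month.

1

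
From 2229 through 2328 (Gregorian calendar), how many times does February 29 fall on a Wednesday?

Leap years in 2229–2328: 24 of them.
Feb 29 weekday advances by 5 (mod 7) from one leap year to the next four years later (or differs when a century non-leap intervenes).
Leap-day weekdays: 2232:Wed✓ 2236:Mon 2240:Sat 2244:Thu 2248:Tue 2252:Sun 2256:Fri 2260:Wed✓ 2264:Mon 2268:Sat 2272:Thu 2276:Tue 2280:Sun 2284:Fri 2288:Wed✓ 2292:Mon 2296:Sat 2304:Mon 2308:Sat 2312:Thu 2316:Tue 2320:Sun 2324:Fri 2328:Wed✓
Wednesday: 2232, 2260, 2288, 2328 → 4.

4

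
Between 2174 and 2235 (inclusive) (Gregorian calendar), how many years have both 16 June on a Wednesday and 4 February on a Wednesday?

Check each year's weekday for 16 June and 4 February:
  2174: Thu/Fri  2175: Fri/Sat  2176: Sun/Sun  2177: Mon/Tue  2178: Tue/Wed  2179: Wed/Thu  2180: Fri/Fri  2181: Sat/Sun  2182: Sun/Mon  2183: Mon/Tue  2184: Wed/Wed ✓  2185: Thu/Fri  2186: Fri/Sat  2187: Sat/Sun  …(34 more)…  2222: Sun/Mon  2223: Mon/Tue  2224: Wed/Wed ✓  2225: Thu/Fri  2226: Fri/Sat  2227: Sat/Sun  2228: Mon/Mon  2229: Tue/Wed  2230: Wed/Thu  2231: Thu/Fri  2232: Sat/Sat  2233: Sun/Mon  2234: Mon/Tue  2235: Tue/Wed
Both conditions hold in: 2184, 2224 — 2.

2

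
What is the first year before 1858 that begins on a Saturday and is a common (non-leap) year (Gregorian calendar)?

1853

Jan 1 advances by 2 weekdays after a leap year and by 1 after a common year.
1858: Jan 1 is Friday.
1857: Thursday
1856: Tuesday (leap)
1855: Monday
1854: Sunday
1853: Saturday
1853 begins on a Saturday and is a common year.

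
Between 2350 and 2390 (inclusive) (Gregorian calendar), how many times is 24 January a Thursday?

6

Track 24 January's weekday year by year (advancing +1, or +2 across a Feb 29):
  2350: Tue  2351: Wed (+1)  2352: Thu (+1) ✓  2353: Sat (+2)  2354: Sun (+1)
  2355: Mon (+1)  2356: Tue (+1)  2357: Thu (+2) ✓  2358: Fri (+1)  2359: Sat (+1)
  2360: Sun (+1)  2361: Tue (+2)  2362: Wed (+1)  2363: Thu (+1) ✓  … (13 more years) …
  2377: Mon (+2)  2378: Tue (+1)  2379: Wed (+1)  2380: Thu (+1) ✓  2381: Sat (+2)
  2382: Sun (+1)  2383: Mon (+1)  2384: Tue (+1)  2385: Thu (+2) ✓  2386: Fri (+1)
  2387: Sat (+1)  2388: Sun (+1)  2389: Tue (+2)  2390: Wed (+1)
Thursday years: 2352, 2357, 2363, 2374, 2380, 2385 — 6 in total.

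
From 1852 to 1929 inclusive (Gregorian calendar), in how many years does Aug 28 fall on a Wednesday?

11

Track Aug 28's weekday year by year (advancing +1, or +2 across a Feb 29):
  1852: Sat  1853: Sun (+1)  1854: Mon (+1)  1855: Tue (+1)  1856: Thu (+2)
  1857: Fri (+1)  1858: Sat (+1)  1859: Sun (+1)  1860: Tue (+2)  1861: Wed (+1) ✓
  1862: Thu (+1)  1863: Fri (+1)  1864: Sun (+2)  1865: Mon (+1)  … (50 more years) …
  1916: Mon (+2)  1917: Tue (+1)  1918: Wed (+1) ✓  1919: Thu (+1)  1920: Sat (+2)
  1921: Sun (+1)  1922: Mon (+1)  1923: Tue (+1)  1924: Thu (+2)  1925: Fri (+1)
  1926: Sat (+1)  1927: Sun (+1)  1928: Tue (+2)  1929: Wed (+1) ✓
Wednesday years: 1861, 1867, 1872, 1878, 1889, 1895, 1901, 1907, 1912, 1918, 1929 — 11 in total.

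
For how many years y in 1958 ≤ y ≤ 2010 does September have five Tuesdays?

16

September has 30 days; it has five Tuesdays when Tuesday falls among the first (month-length − 28) days — i.e. when September 1 is one of Tuesday/Monday.
September 1 by year: 1958:Mon✓ 1959:Tue✓ 1960:Thu 1961:Fri 1962:Sat 1963:Sun 1964:Tue✓ 1965:Wed 1966:Thu 1967:Fri 1968:Sun 1969:Mon✓ 1970:Tue✓ 1971:Wed 1972:Fri …(23 more)… 1996:Sun 1997:Mon✓ 1998:Tue✓ 1999:Wed 2000:Fri 2001:Sat 2002:Sun 2003:Mon✓ 2004:Wed 2005:Thu 2006:Fri 2007:Sat 2008:Mon✓ 2009:Tue✓ 2010:Wed
Years with five Tuesdays: 1958, 1959, 1964, 1969, 1970, 1975, 1980, 1981, 1986, 1987, 1992, 1997, 1998, 2003, 2008, 2009 → 16.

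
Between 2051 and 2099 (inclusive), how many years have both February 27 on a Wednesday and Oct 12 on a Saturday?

Check each year's weekday for February 27 and Oct 12:
  2051: Mon/Thu  2052: Tue/Sat  2053: Thu/Sun  2054: Fri/Mon  2055: Sat/Tue  2056: Sun/Thu  2057: Tue/Fri  2058: Wed/Sat ✓  2059: Thu/Sun  2060: Fri/Tue  2061: Sun/Wed  2062: Mon/Thu  2063: Tue/Fri  2064: Wed/Sun  …(21 more)…  2086: Wed/Sat ✓  2087: Thu/Sun  2088: Fri/Tue  2089: Sun/Wed  2090: Mon/Thu  2091: Tue/Fri  2092: Wed/Sun  2093: Fri/Mon  2094: Sat/Tue  2095: Sun/Wed  2096: Mon/Fri  2097: Wed/Sat ✓  2098: Thu/Sun  2099: Fri/Mon
Both conditions hold in: 2058, 2069, 2075, 2086, 2097 — 5.

5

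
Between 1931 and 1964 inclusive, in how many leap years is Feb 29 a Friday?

Leap years in 1931–1964: 9 of them.
Feb 29 weekday advances by 5 (mod 7) from one leap year to the next four years later (or differs when a century non-leap intervenes).
Leap-day weekdays: 1932:Mon 1936:Sat 1940:Thu 1944:Tue 1948:Sun 1952:Fri✓ 1956:Wed 1960:Mon 1964:Sat
Friday: 1952 → 1.

1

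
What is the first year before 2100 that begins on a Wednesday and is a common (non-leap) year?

2098

Jan 1 advances by 2 weekdays after a leap year and by 1 after a common year.
2100: Jan 1 is Friday.
2099: Thursday
2098: Wednesday
2098 begins on a Wednesday and is a common year.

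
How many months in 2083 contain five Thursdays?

A month of length L has five Thursdays iff its first Thursday is on day ≤ L−28 (so day 1–3 in a 31-day month, 1–2 in a 30-day month, day 1 in a leap February).
Checking each month of 2083: Jan starts Fri (31d); Feb starts Mon (28d); Mar starts Mon (31d); Apr starts Thu (30d) ✓; May starts Sat (31d); Jun starts Tue (30d); Jul starts Thu (31d) ✓; Aug starts Sun (31d); Sep starts Wed (30d) ✓; Oct starts Fri (31d); Nov starts Mon (30d); Dec starts Wed (31d) ✓.
Five-Thursday months: April, July, September, December → 4.

4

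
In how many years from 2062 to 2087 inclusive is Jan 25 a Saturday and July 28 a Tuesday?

1

Check each year's weekday for Jan 25 and July 28:
  2062: Wed/Fri  2063: Thu/Sat  2064: Fri/Mon  2065: Sun/Tue  2066: Mon/Wed  2067: Tue/Thu  2068: Wed/Sat  2069: Fri/Sun  2070: Sat/Mon  2071: Sun/Tue  2072: Mon/Thu  2073: Wed/Fri  2074: Thu/Sat  2075: Fri/Sun  2076: Sat/Tue ✓  2077: Mon/Wed  2078: Tue/Thu  2079: Wed/Fri  2080: Thu/Sun  2081: Sat/Mon  2082: Sun/Tue  2083: Mon/Wed  2084: Tue/Fri  2085: Thu/Sat  2086: Fri/Sun  2087: Sat/Mon
Both conditions hold in: 2076 — 1.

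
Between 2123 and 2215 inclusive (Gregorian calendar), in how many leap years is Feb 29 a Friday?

Leap years in 2123–2215: 22 of them.
Feb 29 weekday advances by 5 (mod 7) from one leap year to the next four years later (or differs when a century non-leap intervenes).
Leap-day weekdays: 2124:Tue 2128:Sun 2132:Fri✓ 2136:Wed 2140:Mon 2144:Sat 2148:Thu 2152:Tue 2156:Sun 2160:Fri✓ 2164:Wed 2168:Mon 2172:Sat 2176:Thu 2180:Tue 2184:Sun 2188:Fri✓ 2192:Wed 2196:Mon 2204:Wed 2208:Mon 2212:Sat
Friday: 2132, 2160, 2188 → 3.

3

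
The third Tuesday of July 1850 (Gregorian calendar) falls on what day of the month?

July 1, 1850 is a Monday, so the first Tuesday is the 2nd.
The third Tuesday is 2 + 14 = 16.

16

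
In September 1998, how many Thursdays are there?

4

September 1998 has 30 days and begins on Tuesday.
The first Thursday is September 3.
Thursdays fall on 3, 10, 17, 24 — that's 4.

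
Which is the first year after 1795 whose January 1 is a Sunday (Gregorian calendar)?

Jan 1 advances by 2 weekdays after a leap year and by 1 after a common year.
1795: Jan 1 is Thursday.
1796: Friday (leap)
1797: Sunday
1797 begins on a Sunday

1797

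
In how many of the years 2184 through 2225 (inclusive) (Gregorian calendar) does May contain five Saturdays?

May has 31 days; it has five Saturdays when Saturday falls among the first (month-length − 28) days — i.e. when May 1 is one of Saturday/Friday/Thursday.
May 1 by year: 2184:Sat✓ 2185:Sun 2186:Mon 2187:Tue 2188:Thu✓ 2189:Fri✓ 2190:Sat✓ 2191:Sun 2192:Tue 2193:Wed 2194:Thu✓ 2195:Fri✓ 2196:Sun 2197:Mon 2198:Tue …(12 more)… 2211:Wed 2212:Fri✓ 2213:Sat✓ 2214:Sun 2215:Mon 2216:Wed 2217:Thu✓ 2218:Fri✓ 2219:Sat✓ 2220:Mon 2221:Tue 2222:Wed 2223:Thu✓ 2224:Sat✓ 2225:Sun
Years with five Saturdays: 2184, 2188, 2189, 2190, 2194, 2195, 2200, 2201, 2202, 2206, 2207, 2212, 2213, 2217, 2218, 2219, 2223, 2224 → 18.

18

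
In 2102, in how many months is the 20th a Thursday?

2

Check the 20th of each month of 2102: Jan 20: Fri, Feb 20: Mon, Mar 20: Mon, Apr 20: Thu, May 20: Sat, Jun 20: Tue, Jul 20: Thu, Aug 20: Sun, Sep 20: Wed, Oct 20: Fri, Nov 20: Mon, Dec 20: Wed.
Thursday occurs in April, July — 2 months.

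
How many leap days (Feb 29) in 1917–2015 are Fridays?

Leap years in 1917–2015: 24 of them.
Feb 29 weekday advances by 5 (mod 7) from one leap year to the next four years later (or differs when a century non-leap intervenes).
Leap-day weekdays: 1920:Sun 1924:Fri✓ 1928:Wed 1932:Mon 1936:Sat 1940:Thu 1944:Tue 1948:Sun 1952:Fri✓ 1956:Wed 1960:Mon 1964:Sat 1968:Thu 1972:Tue 1976:Sun 1980:Fri✓ 1984:Wed 1988:Mon 1992:Sat 1996:Thu 2000:Tue 2004:Sun 2008:Fri✓ 2012:Wed
Friday: 1924, 1952, 1980, 2008 → 4.

4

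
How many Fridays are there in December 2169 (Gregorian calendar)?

5

December 2169 has 31 days and begins on Friday.
The first Friday is December 1.
Fridays fall on 1, 8, 15, 22, 29 — that's 5.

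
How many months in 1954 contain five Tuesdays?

A month of length L has five Tuesdays iff its first Tuesday is on day ≤ L−28 (so day 1–3 in a 31-day month, 1–2 in a 30-day month, day 1 in a leap February).
Checking each month of 1954: Jan starts Fri (31d); Feb starts Mon (28d); Mar starts Mon (31d) ✓; Apr starts Thu (30d); May starts Sat (31d); Jun starts Tue (30d) ✓; Jul starts Thu (31d); Aug starts Sun (31d) ✓; Sep starts Wed (30d); Oct starts Fri (31d); Nov starts Mon (30d) ✓; Dec starts Wed (31d).
Five-Tuesday months: March, June, August, November → 4.

4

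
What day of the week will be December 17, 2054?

Thursday

January 1, 2054 is a Thursday.
December 17 is day 351 of the year, i.e. 350 days after Jan 1.
350 mod 7 = 0, so advance 0 weekdays from Thursday: Thursday.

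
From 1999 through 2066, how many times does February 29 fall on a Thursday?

Leap years in 1999–2066: 17 of them.
Feb 29 weekday advances by 5 (mod 7) from one leap year to the next four years later (or differs when a century non-leap intervenes).
Leap-day weekdays: 2000:Tue 2004:Sun 2008:Fri 2012:Wed 2016:Mon 2020:Sat 2024:Thu✓ 2028:Tue 2032:Sun 2036:Fri 2040:Wed 2044:Mon 2048:Sat 2052:Thu✓ 2056:Tue 2060:Sun 2064:Fri
Thursday: 2024, 2052 → 2.

2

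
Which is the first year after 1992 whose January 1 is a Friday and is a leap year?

Jan 1 advances by 2 weekdays after a leap year and by 1 after a common year.
1992: Jan 1 is Wednesday (leap).
1993: Friday
1994: Saturday
1995: Sunday
1996: Monday (leap)
1997: Wednesday
1998: Thursday
1999: Friday
2000: Saturday (leap)
2001: Monday
2002: Tuesday
2003: Wednesday
2004: Thursday (leap)
2005: Saturday
2006: Sunday
2007: Monday
2008: Tuesday (leap)
2009: Thursday
2010: Friday
2011: Saturday
2012: Sunday (leap)
2013: Tuesday
2014: Wednesday
2015: Thursday
2016: Friday (leap)
2016 begins on a Friday and is a leap year.

2016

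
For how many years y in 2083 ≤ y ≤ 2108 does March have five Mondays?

12

March has 31 days; it has five Mondays when Monday falls among the first (month-length − 28) days — i.e. when March 1 is one of Monday/Sunday/Saturday.
March 1 by year: 2083:Mon✓ 2084:Wed 2085:Thu 2086:Fri 2087:Sat✓ 2088:Mon✓ 2089:Tue 2090:Wed 2091:Thu 2092:Sat✓ 2093:Sun✓ 2094:Mon✓ 2095:Tue 2096:Thu 2097:Fri 2098:Sat✓ 2099:Sun✓ 2100:Mon✓ 2101:Tue 2102:Wed 2103:Thu 2104:Sat✓ 2105:Sun✓ 2106:Mon✓ 2107:Tue 2108:Thu
Years with five Mondays: 2083, 2087, 2088, 2092, 2093, 2094, 2098, 2099, 2100, 2104, 2105, 2106 → 12.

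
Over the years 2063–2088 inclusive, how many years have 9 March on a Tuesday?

Track 9 March's weekday year by year (advancing +1, or +2 across a Feb 29):
  2063: Fri  2064: Sun (+2)  2065: Mon (+1)  2066: Tue (+1) ✓  2067: Wed (+1)
  2068: Fri (+2)  2069: Sat (+1)  2070: Sun (+1)  2071: Mon (+1)  2072: Wed (+2)
  2073: Thu (+1)  2074: Fri (+1)  2075: Sat (+1)  2076: Mon (+2)  2077: Tue (+1) ✓
  2078: Wed (+1)  2079: Thu (+1)  2080: Sat (+2)  2081: Sun (+1)  2082: Mon (+1)
  2083: Tue (+1) ✓  2084: Thu (+2)  2085: Fri (+1)  2086: Sat (+1)  2087: Sun (+1)
  2088: Tue (+2) ✓
Tuesday years: 2066, 2077, 2083, 2088 — 4 in total.

4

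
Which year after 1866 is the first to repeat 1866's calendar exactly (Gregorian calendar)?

1877

Two years share a calendar iff Jan 1 falls on the same weekday and both are leap or both are common. 1866: Jan 1 is Monday, common year.
1867: Jan 1 Tuesday, common
1868: Jan 1 Wednesday, leap
1869: Jan 1 Friday, common
1870: Jan 1 Saturday, common
1871: Jan 1 Sunday, common
1872: Jan 1 Monday, leap
1873: Jan 1 Wednesday, common
1874: Jan 1 Thursday, common
1875: Jan 1 Friday, common
1876: Jan 1 Saturday, leap
1877: Jan 1 Monday, common
1877 matches on both conditions.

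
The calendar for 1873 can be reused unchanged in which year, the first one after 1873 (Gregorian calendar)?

Two years share a calendar iff Jan 1 falls on the same weekday and both are leap or both are common. 1873: Jan 1 is Wednesday, common year.
1874: Jan 1 Thursday, common
1875: Jan 1 Friday, common
1876: Jan 1 Saturday, leap
1877: Jan 1 Monday, common
1878: Jan 1 Tuesday, common
1879: Jan 1 Wednesday, common
1879 matches on both conditions.

1879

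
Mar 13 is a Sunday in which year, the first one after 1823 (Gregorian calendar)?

From one year to the next, a fixed date's weekday advances by 1, or by 2 when a Feb 29 lies between the two dates.
1823: March 13 is Thursday.
1824: Saturday (+2)
1825: Sunday (+1)
Mar 13 falls on a Sunday in 1825.

1825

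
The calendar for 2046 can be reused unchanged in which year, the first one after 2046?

Two years share a calendar iff Jan 1 falls on the same weekday and both are leap or both are common. 2046: Jan 1 is Monday, common year.
2047: Jan 1 Tuesday, common
2048: Jan 1 Wednesday, leap
2049: Jan 1 Friday, common
2050: Jan 1 Saturday, common
2051: Jan 1 Sunday, common
2052: Jan 1 Monday, leap
2053: Jan 1 Wednesday, common
2054: Jan 1 Thursday, common
2055: Jan 1 Friday, common
2056: Jan 1 Saturday, leap
2057: Jan 1 Monday, common
2057 matches on both conditions.

2057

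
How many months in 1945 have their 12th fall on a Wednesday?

2

Check the 12th of each month of 1945: Jan 12: Fri, Feb 12: Mon, Mar 12: Mon, Apr 12: Thu, May 12: Sat, Jun 12: Tue, Jul 12: Thu, Aug 12: Sun, Sep 12: Wed, Oct 12: Fri, Nov 12: Mon, Dec 12: Wed.
Wednesday occurs in September, December — 2 months.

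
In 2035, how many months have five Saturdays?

A month of length L has five Saturdays iff its first Saturday is on day ≤ L−28 (so day 1–3 in a 31-day month, 1–2 in a 30-day month, day 1 in a leap February).
Checking each month of 2035: Jan starts Mon (31d); Feb starts Thu (28d); Mar starts Thu (31d) ✓; Apr starts Sun (30d); May starts Tue (31d); Jun starts Fri (30d) ✓; Jul starts Sun (31d); Aug starts Wed (31d); Sep starts Sat (30d) ✓; Oct starts Mon (31d); Nov starts Thu (30d); Dec starts Sat (31d) ✓.
Five-Saturday months: March, June, September, December → 4.

4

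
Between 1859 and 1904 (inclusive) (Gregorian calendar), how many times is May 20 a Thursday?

5

Track May 20's weekday year by year (advancing +1, or +2 across a Feb 29):
  1859: Fri  1860: Sun (+2)  1861: Mon (+1)  1862: Tue (+1)  1863: Wed (+1)
  1864: Fri (+2)  1865: Sat (+1)  1866: Sun (+1)  1867: Mon (+1)  1868: Wed (+2)
  1869: Thu (+1) ✓  1870: Fri (+1)  1871: Sat (+1)  1872: Mon (+2)  … (18 more years) …
  1891: Wed (+1)  1892: Fri (+2)  1893: Sat (+1)  1894: Sun (+1)  1895: Mon (+1)
  1896: Wed (+2)  1897: Thu (+1) ✓  1898: Fri (+1)  1899: Sat (+1)  1900: Sun (+1)
  1901: Mon (+1)  1902: Tue (+1)  1903: Wed (+1)  1904: Fri (+2)
Thursday years: 1869, 1875, 1880, 1886, 1897 — 5 in total.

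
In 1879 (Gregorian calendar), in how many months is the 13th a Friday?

1

Check the 13th of each month of 1879: Jan 13: Mon, Feb 13: Thu, Mar 13: Thu, Apr 13: Sun, May 13: Tue, Jun 13: Fri, Jul 13: Sun, Aug 13: Wed, Sep 13: Sat, Oct 13: Mon, Nov 13: Thu, Dec 13: Sat.
Friday occurs in June — 1 month.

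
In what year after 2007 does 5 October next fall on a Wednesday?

From one year to the next, a fixed date's weekday advances by 1, or by 2 when a Feb 29 lies between the two dates.
2007: October 5 is Friday.
2008: Sunday (+2)
2009: Monday (+1)
2010: Tuesday (+1)
2011: Wednesday (+1)
5 October falls on a Wednesday in 2011.

2011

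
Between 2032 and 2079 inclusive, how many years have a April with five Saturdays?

April has 30 days; it has five Saturdays when Saturday falls among the first (month-length − 28) days — i.e. when April 1 is one of Saturday/Friday.
April 1 by year: 2032:Thu 2033:Fri✓ 2034:Sat✓ 2035:Sun 2036:Tue 2037:Wed 2038:Thu 2039:Fri✓ 2040:Sun 2041:Mon 2042:Tue 2043:Wed 2044:Fri✓ 2045:Sat✓ 2046:Sun …(18 more)… 2065:Wed 2066:Thu 2067:Fri✓ 2068:Sun 2069:Mon 2070:Tue 2071:Wed 2072:Fri✓ 2073:Sat✓ 2074:Sun 2075:Mon 2076:Wed 2077:Thu 2078:Fri✓ 2079:Sat✓
Years with five Saturdays: 2033, 2034, 2039, 2044, 2045, 2050, 2051, 2056, 2061, 2062, 2067, 2072, 2073, 2078, 2079 → 15.

15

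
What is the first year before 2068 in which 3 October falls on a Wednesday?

2063

From one year to the next, a fixed date's weekday advances by 1, or by 2 when a Feb 29 lies between the two dates.
2068: October 3 is Wednesday.
2067: Monday (−2)
2066: Sunday (−1)
2065: Saturday (−1)
2064: Friday (−1)
2063: Wednesday (−2)
3 October falls on a Wednesday in 2063.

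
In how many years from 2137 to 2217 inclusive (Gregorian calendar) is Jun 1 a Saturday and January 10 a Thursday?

10

Check each year's weekday for Jun 1 and January 10:
  2137: Sat/Thu ✓  2138: Sun/Fri  2139: Mon/Sat  2140: Wed/Sun  2141: Thu/Tue  2142: Fri/Wed  2143: Sat/Thu ✓  2144: Mon/Fri  2145: Tue/Sun  2146: Wed/Mon  2147: Thu/Tue  2148: Sat/Wed  2149: Sun/Fri  2150: Mon/Sat  …(53 more)…  2204: Fri/Tue  2205: Sat/Thu ✓  2206: Sun/Fri  2207: Mon/Sat  2208: Wed/Sun  2209: Thu/Tue  2210: Fri/Wed  2211: Sat/Thu ✓  2212: Mon/Fri  2213: Tue/Sun  2214: Wed/Mon  2215: Thu/Tue  2216: Sat/Wed  2217: Sun/Fri
Both conditions hold in: 2137, 2143, 2154, 2165, 2171, 2182, 2193, 2199, 2205, 2211 — 10.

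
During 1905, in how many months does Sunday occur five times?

5

A month of length L has five Sundays iff its first Sunday is on day ≤ L−28 (so day 1–3 in a 31-day month, 1–2 in a 30-day month, day 1 in a leap February).
Checking each month of 1905: Jan starts Sun (31d) ✓; Feb starts Wed (28d); Mar starts Wed (31d); Apr starts Sat (30d) ✓; May starts Mon (31d); Jun starts Thu (30d); Jul starts Sat (31d) ✓; Aug starts Tue (31d); Sep starts Fri (30d); Oct starts Sun (31d) ✓; Nov starts Wed (30d); Dec starts Fri (31d) ✓.
Five-Sunday months: January, April, July, October, December → 5.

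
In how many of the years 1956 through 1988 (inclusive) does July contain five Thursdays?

July has 31 days; it has five Thursdays when Thursday falls among the first (month-length − 28) days — i.e. when July 1 is one of Thursday/Wednesday/Tuesday.
July 1 by year: 1956:Sun 1957:Mon 1958:Tue✓ 1959:Wed✓ 1960:Fri 1961:Sat 1962:Sun 1963:Mon 1964:Wed✓ 1965:Thu✓ 1966:Fri 1967:Sat 1968:Mon 1969:Tue✓ 1970:Wed✓ …(3 more)… 1974:Mon 1975:Tue✓ 1976:Thu✓ 1977:Fri 1978:Sat 1979:Sun 1980:Tue✓ 1981:Wed✓ 1982:Thu✓ 1983:Fri 1984:Sun 1985:Mon 1986:Tue✓ 1987:Wed✓ 1988:Fri
Years with five Thursdays: 1958, 1959, 1964, 1965, 1969, 1970, 1971, 1975, 1976, 1980, 1981, 1982, 1986, 1987 → 14.

14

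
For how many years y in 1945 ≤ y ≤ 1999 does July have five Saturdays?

23

July has 31 days; it has five Saturdays when Saturday falls among the first (month-length − 28) days — i.e. when July 1 is one of Saturday/Friday/Thursday.
July 1 by year: 1945:Sun 1946:Mon 1947:Tue 1948:Thu✓ 1949:Fri✓ 1950:Sat✓ 1951:Sun 1952:Tue 1953:Wed 1954:Thu✓ 1955:Fri✓ 1956:Sun 1957:Mon 1958:Tue 1959:Wed …(25 more)… 1985:Mon 1986:Tue 1987:Wed 1988:Fri✓ 1989:Sat✓ 1990:Sun 1991:Mon 1992:Wed 1993:Thu✓ 1994:Fri✓ 1995:Sat✓ 1996:Mon 1997:Tue 1998:Wed 1999:Thu✓
Years with five Saturdays: 1948, 1949, 1950, 1954, 1955, 1960, 1961, 1965, 1966, 1967, 1971, 1972, 1976, 1977, 1978, 1982, 1983, 1988, 1989, 1993, 1994, 1995, 1999 → 23.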